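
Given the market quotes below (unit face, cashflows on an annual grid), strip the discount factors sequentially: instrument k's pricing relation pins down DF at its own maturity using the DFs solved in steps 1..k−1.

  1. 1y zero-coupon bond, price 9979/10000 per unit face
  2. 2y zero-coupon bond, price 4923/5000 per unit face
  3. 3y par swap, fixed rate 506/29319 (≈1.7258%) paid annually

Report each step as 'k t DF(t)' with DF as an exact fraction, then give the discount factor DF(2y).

step 1 [1y] zero: DF = P = 9979/10000 ≈ 0.997900
step 2 [2y] zero: DF = P = 4923/5000 ≈ 0.984600
step 3 [3y] swap r/1=506/29319: DF=(1 − 506/29319·(0.997900+0.984600))/(1+506/29319) = 4747/5000 ≈ 0.949400

1 1 9979/10000
2 2 4923/5000
3 3 4747/5000
DF(2y) = 4923/5000 ≈ 0.984600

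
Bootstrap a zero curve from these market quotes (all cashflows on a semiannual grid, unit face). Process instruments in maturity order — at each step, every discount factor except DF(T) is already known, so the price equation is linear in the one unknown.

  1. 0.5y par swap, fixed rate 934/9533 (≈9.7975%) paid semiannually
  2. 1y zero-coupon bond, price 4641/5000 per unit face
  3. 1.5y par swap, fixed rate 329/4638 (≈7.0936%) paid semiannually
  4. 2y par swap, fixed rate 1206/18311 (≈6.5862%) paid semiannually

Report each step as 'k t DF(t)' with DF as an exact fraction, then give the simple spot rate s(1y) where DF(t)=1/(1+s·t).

step 1 [0.5y] swap r/2=467/9533: DF=(1 − 467/9533·(0))/(1+467/9533) = 9533/10000 ≈ 0.953300
step 2 [1y] zero: DF = P = 4641/5000 ≈ 0.928200
step 3 [1.5y] swap r/2=329/9276: DF=(1 − 329/9276·(0.953300+0.928200))/(1+329/9276) = 9013/10000 ≈ 0.901300
step 4 [2y] swap r/2=603/18311: DF=(1 − 603/18311·(0.953300+0.928200+0.901300))/(1+603/18311) = 4397/5000 ≈ 0.879400

1 1/2 9533/10000
2 1 4641/5000
3 3/2 9013/10000
4 2 4397/5000
s(1y) = (1/(4641/5000) − 1)/(1) = 359/4641 ≈ 7.7354%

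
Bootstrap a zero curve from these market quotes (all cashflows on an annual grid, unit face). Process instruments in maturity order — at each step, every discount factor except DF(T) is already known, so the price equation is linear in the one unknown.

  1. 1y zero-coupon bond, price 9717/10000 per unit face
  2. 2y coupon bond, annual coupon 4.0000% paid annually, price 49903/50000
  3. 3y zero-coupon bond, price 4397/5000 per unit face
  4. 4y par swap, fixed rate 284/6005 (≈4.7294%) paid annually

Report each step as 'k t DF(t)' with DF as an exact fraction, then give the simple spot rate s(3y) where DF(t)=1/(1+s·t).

step 1 [1y] zero: DF = P = 9717/10000 ≈ 0.971700
step 2 [2y] bond c/1=1/25: DF=(49903/50000 − 1/25·(0.971700))/(1+1/25) = 9223/10000 ≈ 0.922300
step 3 [3y] zero: DF = P = 4397/5000 ≈ 0.879400
step 4 [4y] swap r/1=284/6005: DF=(1 − 284/6005·(0.971700+0.922300+0.879400))/(1+284/6005) = 1037/1250 ≈ 0.829600

1 1 9717/10000
2 2 9223/10000
3 3 4397/5000
4 4 1037/1250
s(3y) = (1/(4397/5000) − 1)/(3) = 201/4397 ≈ 4.5713%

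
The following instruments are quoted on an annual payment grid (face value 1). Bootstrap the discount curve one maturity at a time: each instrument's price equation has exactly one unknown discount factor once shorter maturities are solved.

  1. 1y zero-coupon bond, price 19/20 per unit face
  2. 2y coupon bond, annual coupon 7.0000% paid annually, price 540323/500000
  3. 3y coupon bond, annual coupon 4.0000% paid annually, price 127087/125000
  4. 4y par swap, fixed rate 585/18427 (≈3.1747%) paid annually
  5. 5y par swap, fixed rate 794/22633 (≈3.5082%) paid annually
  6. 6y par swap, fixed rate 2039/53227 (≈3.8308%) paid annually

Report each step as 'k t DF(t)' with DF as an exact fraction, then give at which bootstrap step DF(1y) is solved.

1 1 19/20
2 2 4739/5000
3 3 4523/5000
4 4 883/1000
5 5 2103/2500
6 6 7961/10000
DF(1y) is solved at step 1

step 1 [1y] zero: DF = P = 19/20 ≈ 0.950000
step 2 [2y] bond c/1=7/100: DF=(540323/500000 − 7/100·(0.950000))/(1+7/100) = 4739/5000 ≈ 0.947800
step 3 [3y] bond c/1=1/25: DF=(127087/125000 − 1/25·(0.950000+0.947800))/(1+1/25) = 4523/5000 ≈ 0.904600
step 4 [4y] swap r/1=585/18427: DF=(1 − 585/18427·(0.950000+0.947800+0.904600))/(1+585/18427) = 883/1000 ≈ 0.883000
step 5 [5y] swap r/1=794/22633: DF=(1 − 794/22633·(0.950000+0.947800+0.904600+0.883000))/(1+794/22633) = 2103/2500 ≈ 0.841200
step 6 [6y] swap r/1=2039/53227: DF=(1 − 2039/53227·(0.950000+0.947800+0.904600+0.883000+0.841200))/(1+2039/53227) = 7961/10000 ≈ 0.796100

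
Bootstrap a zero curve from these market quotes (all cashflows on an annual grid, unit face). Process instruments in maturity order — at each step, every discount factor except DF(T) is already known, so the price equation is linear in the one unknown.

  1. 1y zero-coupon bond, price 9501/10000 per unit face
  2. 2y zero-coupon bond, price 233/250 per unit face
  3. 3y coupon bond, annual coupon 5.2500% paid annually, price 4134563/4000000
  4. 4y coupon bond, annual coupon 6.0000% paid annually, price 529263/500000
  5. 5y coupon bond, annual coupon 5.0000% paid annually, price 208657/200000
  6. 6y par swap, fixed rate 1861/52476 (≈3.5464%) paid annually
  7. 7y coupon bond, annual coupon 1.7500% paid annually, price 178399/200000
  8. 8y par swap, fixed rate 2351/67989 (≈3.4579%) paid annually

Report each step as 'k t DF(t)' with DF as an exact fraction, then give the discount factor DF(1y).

1 1 9501/10000
2 2 233/250
3 3 4441/5000
4 4 4209/5000
5 5 1027/1250
6 6 8139/10000
7 7 983/1250
8 8 7649/10000
DF(1y) = 9501/10000 ≈ 0.950100

step 1 [1y] zero: DF = P = 9501/10000 ≈ 0.950100
step 2 [2y] zero: DF = P = 233/250 ≈ 0.932000
step 3 [3y] bond c/1=21/400: DF=(4134563/4000000 − 21/400·(0.950100+0.932000))/(1+21/400) = 4441/5000 ≈ 0.888200
step 4 [4y] bond c/1=3/50: DF=(529263/500000 − 3/50·(0.950100+0.932000+0.888200))/(1+3/50) = 4209/5000 ≈ 0.841800
step 5 [5y] bond c/1=1/20: DF=(208657/200000 − 1/20·(0.950100+0.932000+0.888200+0.841800))/(1+1/20) = 1027/1250 ≈ 0.821600
step 6 [6y] swap r/1=1861/52476: DF=(1 − 1861/52476·(0.950100+0.932000+0.888200+0.841800+0.821600))/(1+1861/52476) = 8139/10000 ≈ 0.813900
step 7 [7y] bond c/1=7/400: DF=(178399/200000 − 7/400·(0.950100+0.932000+0.888200+0.841800+0.821600+0.813900))/(1+7/400) = 983/1250 ≈ 0.786400
step 8 [8y] swap r/1=2351/67989: DF=(1 − 2351/67989·(0.950100+0.932000+0.888200+0.841800+0.821600+0.813900+0.786400))/(1+2351/67989) = 7649/10000 ≈ 0.764900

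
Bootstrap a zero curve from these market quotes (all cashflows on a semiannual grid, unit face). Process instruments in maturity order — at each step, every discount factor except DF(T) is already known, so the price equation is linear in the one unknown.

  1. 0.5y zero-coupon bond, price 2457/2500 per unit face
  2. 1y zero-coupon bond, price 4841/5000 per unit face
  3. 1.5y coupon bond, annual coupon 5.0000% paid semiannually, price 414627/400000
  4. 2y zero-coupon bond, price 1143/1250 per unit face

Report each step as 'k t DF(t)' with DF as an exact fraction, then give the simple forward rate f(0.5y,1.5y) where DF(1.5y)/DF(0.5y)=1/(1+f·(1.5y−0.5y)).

1 1/2 2457/2500
2 1 4841/5000
3 3/2 9637/10000
4 2 1143/1250
f(0.5y,1.5y) = ((2457/2500)/(9637/10000) − 1)/(1) = 191/9637 ≈ 1.9819%

step 1 [0.5y] zero: DF = P = 2457/2500 ≈ 0.982800
step 2 [1y] zero: DF = P = 4841/5000 ≈ 0.968200
step 3 [1.5y] bond c/2=1/40: DF=(414627/400000 − 1/40·(0.982800+0.968200))/(1+1/40) = 9637/10000 ≈ 0.963700
step 4 [2y] zero: DF = P = 1143/1250 ≈ 0.914400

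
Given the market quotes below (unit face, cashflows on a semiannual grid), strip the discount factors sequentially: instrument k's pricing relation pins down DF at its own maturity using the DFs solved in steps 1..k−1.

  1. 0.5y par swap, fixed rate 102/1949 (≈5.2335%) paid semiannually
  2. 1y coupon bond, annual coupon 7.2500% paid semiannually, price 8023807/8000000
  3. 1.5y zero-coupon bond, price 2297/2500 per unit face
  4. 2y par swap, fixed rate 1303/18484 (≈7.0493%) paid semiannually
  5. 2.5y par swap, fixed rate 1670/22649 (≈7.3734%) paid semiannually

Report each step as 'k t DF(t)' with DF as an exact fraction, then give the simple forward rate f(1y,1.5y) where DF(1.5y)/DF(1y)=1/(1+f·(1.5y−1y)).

step 1 [0.5y] swap r/2=51/1949: DF=(1 − 51/1949·(0))/(1+51/1949) = 1949/2000 ≈ 0.974500
step 2 [1y] bond c/2=29/800: DF=(8023807/8000000 − 29/800·(0.974500))/(1+29/800) = 4669/5000 ≈ 0.933800
step 3 [1.5y] zero: DF = P = 2297/2500 ≈ 0.918800
step 4 [2y] swap r/2=1303/36968: DF=(1 − 1303/36968·(0.974500+0.933800+0.918800))/(1+1303/36968) = 8697/10000 ≈ 0.869700
step 5 [2.5y] swap r/2=835/22649: DF=(1 − 835/22649·(0.974500+0.933800+0.918800+0.869700))/(1+835/22649) = 833/1000 ≈ 0.833000

1 1/2 1949/2000
2 1 4669/5000
3 3/2 2297/2500
4 2 8697/10000
5 5/2 833/1000
f(1y,1.5y) = ((4669/5000)/(2297/2500) − 1)/(1/2) = 75/2297 ≈ 3.2651%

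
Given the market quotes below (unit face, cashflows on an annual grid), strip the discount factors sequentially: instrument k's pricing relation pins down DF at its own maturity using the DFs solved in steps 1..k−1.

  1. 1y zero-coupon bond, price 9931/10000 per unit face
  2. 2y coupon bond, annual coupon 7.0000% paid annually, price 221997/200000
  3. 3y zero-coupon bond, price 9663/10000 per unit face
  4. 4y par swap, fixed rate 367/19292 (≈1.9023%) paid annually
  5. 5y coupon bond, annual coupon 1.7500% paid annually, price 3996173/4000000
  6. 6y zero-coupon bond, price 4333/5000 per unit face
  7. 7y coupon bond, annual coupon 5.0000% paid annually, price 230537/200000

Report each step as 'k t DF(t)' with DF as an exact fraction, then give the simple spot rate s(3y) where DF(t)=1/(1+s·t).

step 1 [1y] zero: DF = P = 9931/10000 ≈ 0.993100
step 2 [2y] bond c/1=7/100: DF=(221997/200000 − 7/100·(0.993100))/(1+7/100) = 2431/2500 ≈ 0.972400
step 3 [3y] zero: DF = P = 9663/10000 ≈ 0.966300
step 4 [4y] swap r/1=367/19292: DF=(1 − 367/19292·(0.993100+0.972400+0.966300))/(1+367/19292) = 4633/5000 ≈ 0.926600
step 5 [5y] bond c/1=7/400: DF=(3996173/4000000 − 7/400·(0.993100+0.972400+0.966300+0.926600))/(1+7/400) = 1831/2000 ≈ 0.915500
step 6 [6y] zero: DF = P = 4333/5000 ≈ 0.866600
step 7 [7y] bond c/1=1/20: DF=(230537/200000 − 1/20·(0.993100+0.972400+0.966300+0.926600+0.915500+0.866600))/(1+1/20) = 2073/2500 ≈ 0.829200

1 1 9931/10000
2 2 2431/2500
3 3 9663/10000
4 4 4633/5000
5 5 1831/2000
6 6 4333/5000
7 7 2073/2500
s(3y) = (1/(9663/10000) − 1)/(3) = 337/28989 ≈ 1.1625%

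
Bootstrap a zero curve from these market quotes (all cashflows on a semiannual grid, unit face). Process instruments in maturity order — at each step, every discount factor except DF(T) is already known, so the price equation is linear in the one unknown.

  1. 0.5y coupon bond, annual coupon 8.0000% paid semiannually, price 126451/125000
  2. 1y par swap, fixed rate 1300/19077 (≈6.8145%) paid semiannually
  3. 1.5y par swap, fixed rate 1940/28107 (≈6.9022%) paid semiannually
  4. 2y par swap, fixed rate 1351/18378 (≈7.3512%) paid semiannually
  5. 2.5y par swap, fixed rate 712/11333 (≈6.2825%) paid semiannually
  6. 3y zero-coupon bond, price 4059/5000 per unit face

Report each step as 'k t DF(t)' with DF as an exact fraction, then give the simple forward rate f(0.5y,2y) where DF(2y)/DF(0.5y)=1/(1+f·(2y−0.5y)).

1 1/2 9727/10000
2 1 187/200
3 3/2 903/1000
4 2 8649/10000
5 5/2 536/625
6 3 4059/5000
f(0.5y,2y) = ((9727/10000)/(8649/10000) − 1)/(3/2) = 2156/25947 ≈ 8.3092%

step 1 [0.5y] bond c/2=1/25: DF=(126451/125000 − 1/25·(0))/(1+1/25) = 9727/10000 ≈ 0.972700
step 2 [1y] swap r/2=650/19077: DF=(1 − 650/19077·(0.972700))/(1+650/19077) = 187/200 ≈ 0.935000
step 3 [1.5y] swap r/2=970/28107: DF=(1 − 970/28107·(0.972700+0.935000))/(1+970/28107) = 903/1000 ≈ 0.903000
step 4 [2y] swap r/2=1351/36756: DF=(1 − 1351/36756·(0.972700+0.935000+0.903000))/(1+1351/36756) = 8649/10000 ≈ 0.864900
step 5 [2.5y] swap r/2=356/11333: DF=(1 − 356/11333·(0.972700+0.935000+0.903000+0.864900))/(1+356/11333) = 536/625 ≈ 0.857600
step 6 [3y] zero: DF = P = 4059/5000 ≈ 0.811800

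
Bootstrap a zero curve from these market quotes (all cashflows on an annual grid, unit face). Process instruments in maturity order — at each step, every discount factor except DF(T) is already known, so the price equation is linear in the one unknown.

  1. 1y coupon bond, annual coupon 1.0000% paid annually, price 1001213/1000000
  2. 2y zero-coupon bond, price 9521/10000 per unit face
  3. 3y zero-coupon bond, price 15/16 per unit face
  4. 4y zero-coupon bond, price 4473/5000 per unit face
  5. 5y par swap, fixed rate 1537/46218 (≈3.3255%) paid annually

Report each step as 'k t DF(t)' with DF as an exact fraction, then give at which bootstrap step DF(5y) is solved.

step 1 [1y] bond c/1=1/100: DF=(1001213/1000000 − 1/100·(0))/(1+1/100) = 9913/10000 ≈ 0.991300
step 2 [2y] zero: DF = P = 9521/10000 ≈ 0.952100
step 3 [3y] zero: DF = P = 15/16 ≈ 0.937500
step 4 [4y] zero: DF = P = 4473/5000 ≈ 0.894600
step 5 [5y] swap r/1=1537/46218: DF=(1 − 1537/46218·(0.991300+0.952100+0.937500+0.894600))/(1+1537/46218) = 8463/10000 ≈ 0.846300

1 1 9913/10000
2 2 9521/10000
3 3 15/16
4 4 4473/5000
5 5 8463/10000
DF(5y) is solved at step 5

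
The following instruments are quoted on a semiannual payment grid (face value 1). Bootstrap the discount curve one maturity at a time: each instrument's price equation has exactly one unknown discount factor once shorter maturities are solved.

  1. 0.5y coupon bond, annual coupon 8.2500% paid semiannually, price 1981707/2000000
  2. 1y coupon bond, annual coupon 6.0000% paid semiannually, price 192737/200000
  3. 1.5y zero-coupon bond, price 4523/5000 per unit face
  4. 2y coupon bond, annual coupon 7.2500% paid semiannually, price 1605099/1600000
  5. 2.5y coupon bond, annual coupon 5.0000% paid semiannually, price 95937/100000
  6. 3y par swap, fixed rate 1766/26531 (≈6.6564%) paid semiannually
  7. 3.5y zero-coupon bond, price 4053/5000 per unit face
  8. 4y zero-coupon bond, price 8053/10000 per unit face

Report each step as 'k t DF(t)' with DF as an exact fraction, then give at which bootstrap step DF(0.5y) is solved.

step 1 [0.5y] bond c/2=33/800: DF=(1981707/2000000 − 33/800·(0))/(1+33/800) = 2379/2500 ≈ 0.951600
step 2 [1y] bond c/2=3/100: DF=(192737/200000 − 3/100·(0.951600))/(1+3/100) = 9079/10000 ≈ 0.907900
step 3 [1.5y] zero: DF = P = 4523/5000 ≈ 0.904600
step 4 [2y] bond c/2=29/800: DF=(1605099/1600000 − 29/800·(0.951600+0.907900+0.904600))/(1+29/800) = 4357/5000 ≈ 0.871400
step 5 [2.5y] bond c/2=1/40: DF=(95937/100000 − 1/40·(0.951600+0.907900+0.904600+0.871400))/(1+1/40) = 8473/10000 ≈ 0.847300
step 6 [3y] swap r/2=883/26531: DF=(1 − 883/26531·(0.951600+0.907900+0.904600+0.871400+0.847300))/(1+883/26531) = 4117/5000 ≈ 0.823400
step 7 [3.5y] zero: DF = P = 4053/5000 ≈ 0.810600
step 8 [4y] zero: DF = P = 8053/10000 ≈ 0.805300

1 1/2 2379/2500
2 1 9079/10000
3 3/2 4523/5000
4 2 4357/5000
5 5/2 8473/10000
6 3 4117/5000
7 7/2 4053/5000
8 4 8053/10000
DF(0.5y) is solved at step 1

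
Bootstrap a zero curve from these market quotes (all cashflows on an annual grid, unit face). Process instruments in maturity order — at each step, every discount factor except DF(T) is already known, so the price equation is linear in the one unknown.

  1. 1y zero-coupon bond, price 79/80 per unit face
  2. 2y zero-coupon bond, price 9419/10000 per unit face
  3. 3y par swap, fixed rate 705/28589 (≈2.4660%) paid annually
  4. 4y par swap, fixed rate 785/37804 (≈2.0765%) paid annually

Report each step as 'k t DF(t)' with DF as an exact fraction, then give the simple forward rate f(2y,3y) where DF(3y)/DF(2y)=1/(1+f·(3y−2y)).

step 1 [1y] zero: DF = P = 79/80 ≈ 0.987500
step 2 [2y] zero: DF = P = 9419/10000 ≈ 0.941900
step 3 [3y] swap r/1=705/28589: DF=(1 − 705/28589·(0.987500+0.941900))/(1+705/28589) = 1859/2000 ≈ 0.929500
step 4 [4y] swap r/1=785/37804: DF=(1 − 785/37804·(0.987500+0.941900+0.929500))/(1+785/37804) = 1843/2000 ≈ 0.921500

1 1 79/80
2 2 9419/10000
3 3 1859/2000
4 4 1843/2000
f(2y,3y) = ((9419/10000)/(1859/2000) − 1)/(1) = 124/9295 ≈ 1.3341%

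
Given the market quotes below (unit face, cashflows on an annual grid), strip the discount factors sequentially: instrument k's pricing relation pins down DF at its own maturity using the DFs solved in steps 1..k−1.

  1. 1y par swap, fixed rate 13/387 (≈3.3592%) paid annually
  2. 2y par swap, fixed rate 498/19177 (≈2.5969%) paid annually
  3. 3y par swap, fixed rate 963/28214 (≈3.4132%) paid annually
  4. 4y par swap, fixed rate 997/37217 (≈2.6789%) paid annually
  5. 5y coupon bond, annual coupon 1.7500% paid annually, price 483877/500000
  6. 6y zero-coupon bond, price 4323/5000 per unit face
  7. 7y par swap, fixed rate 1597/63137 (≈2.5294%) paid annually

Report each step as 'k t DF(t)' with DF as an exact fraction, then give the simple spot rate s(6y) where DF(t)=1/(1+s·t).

step 1 [1y] swap r/1=13/387: DF=(1 − 13/387·(0))/(1+13/387) = 387/400 ≈ 0.967500
step 2 [2y] swap r/1=498/19177: DF=(1 − 498/19177·(0.967500))/(1+498/19177) = 4751/5000 ≈ 0.950200
step 3 [3y] swap r/1=963/28214: DF=(1 − 963/28214·(0.967500+0.950200))/(1+963/28214) = 9037/10000 ≈ 0.903700
step 4 [4y] swap r/1=997/37217: DF=(1 − 997/37217·(0.967500+0.950200+0.903700))/(1+997/37217) = 9003/10000 ≈ 0.900300
step 5 [5y] bond c/1=7/400: DF=(483877/500000 − 7/400·(0.967500+0.950200+0.903700+0.900300))/(1+7/400) = 8871/10000 ≈ 0.887100
step 6 [6y] zero: DF = P = 4323/5000 ≈ 0.864600
step 7 [7y] swap r/1=1597/63137: DF=(1 − 1597/63137·(0.967500+0.950200+0.903700+0.900300+0.887100+0.864600))/(1+1597/63137) = 8403/10000 ≈ 0.840300

1 1 387/400
2 2 4751/5000
3 3 9037/10000
4 4 9003/10000
5 5 8871/10000
6 6 4323/5000
7 7 8403/10000
s(6y) = (1/(4323/5000) − 1)/(6) = 677/25938 ≈ 2.6101%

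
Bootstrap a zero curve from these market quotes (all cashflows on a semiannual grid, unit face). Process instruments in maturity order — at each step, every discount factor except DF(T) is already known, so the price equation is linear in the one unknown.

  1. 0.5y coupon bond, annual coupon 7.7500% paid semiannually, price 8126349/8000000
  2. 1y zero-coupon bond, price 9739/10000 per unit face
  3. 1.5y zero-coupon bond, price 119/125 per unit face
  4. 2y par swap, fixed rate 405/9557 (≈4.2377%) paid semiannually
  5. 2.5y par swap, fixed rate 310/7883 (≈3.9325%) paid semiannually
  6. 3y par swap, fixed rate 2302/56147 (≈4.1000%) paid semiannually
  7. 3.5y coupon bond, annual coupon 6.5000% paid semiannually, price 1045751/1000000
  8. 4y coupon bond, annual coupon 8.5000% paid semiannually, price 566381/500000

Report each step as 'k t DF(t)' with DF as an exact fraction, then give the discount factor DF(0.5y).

step 1 [0.5y] bond c/2=31/800: DF=(8126349/8000000 − 31/800·(0))/(1+31/800) = 9779/10000 ≈ 0.977900
step 2 [1y] zero: DF = P = 9739/10000 ≈ 0.973900
step 3 [1.5y] zero: DF = P = 119/125 ≈ 0.952000
step 4 [2y] swap r/2=405/19114: DF=(1 − 405/19114·(0.977900+0.973900+0.952000))/(1+405/19114) = 919/1000 ≈ 0.919000
step 5 [2.5y] swap r/2=155/7883: DF=(1 − 155/7883·(0.977900+0.973900+0.952000+0.919000))/(1+155/7883) = 907/1000 ≈ 0.907000
step 6 [3y] swap r/2=1151/56147: DF=(1 − 1151/56147·(0.977900+0.973900+0.952000+0.919000+0.907000))/(1+1151/56147) = 8849/10000 ≈ 0.884900
step 7 [3.5y] bond c/2=13/400: DF=(1045751/1000000 − 13/400·(0.977900+0.973900+0.952000+0.919000+0.907000+0.884900))/(1+13/400) = 8361/10000 ≈ 0.836100
step 8 [4y] bond c/2=17/400: DF=(566381/500000 − 17/400·(0.977900+0.973900+0.952000+0.919000+0.907000+0.884900+0.836100))/(1+17/400) = 2059/2500 ≈ 0.823600

1 1/2 9779/10000
2 1 9739/10000
3 3/2 119/125
4 2 919/1000
5 5/2 907/1000
6 3 8849/10000
7 7/2 8361/10000
8 4 2059/2500
DF(0.5y) = 9779/10000 ≈ 0.977900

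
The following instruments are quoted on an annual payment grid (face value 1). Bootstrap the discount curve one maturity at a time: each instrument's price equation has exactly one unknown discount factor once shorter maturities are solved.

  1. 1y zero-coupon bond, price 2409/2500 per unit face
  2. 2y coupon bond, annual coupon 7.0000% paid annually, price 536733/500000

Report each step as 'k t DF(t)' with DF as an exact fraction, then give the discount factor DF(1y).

1 1 2409/2500
2 2 4701/5000
DF(1y) = 2409/2500 ≈ 0.963600

step 1 [1y] zero: DF = P = 2409/2500 ≈ 0.963600
step 2 [2y] bond c/1=7/100: DF=(536733/500000 − 7/100·(0.963600))/(1+7/100) = 4701/5000 ≈ 0.940200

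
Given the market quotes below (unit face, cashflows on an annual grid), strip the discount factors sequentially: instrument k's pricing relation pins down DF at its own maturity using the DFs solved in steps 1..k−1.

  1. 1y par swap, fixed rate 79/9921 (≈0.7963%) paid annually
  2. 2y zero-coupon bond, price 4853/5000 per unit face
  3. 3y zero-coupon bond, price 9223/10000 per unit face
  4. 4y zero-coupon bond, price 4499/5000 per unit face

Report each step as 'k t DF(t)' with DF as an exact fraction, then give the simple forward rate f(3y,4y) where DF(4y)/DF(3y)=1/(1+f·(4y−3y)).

1 1 9921/10000
2 2 4853/5000
3 3 9223/10000
4 4 4499/5000
f(3y,4y) = ((9223/10000)/(4499/5000) − 1)/(1) = 225/8998 ≈ 2.5006%

step 1 [1y] swap r/1=79/9921: DF=(1 − 79/9921·(0))/(1+79/9921) = 9921/10000 ≈ 0.992100
step 2 [2y] zero: DF = P = 4853/5000 ≈ 0.970600
step 3 [3y] zero: DF = P = 9223/10000 ≈ 0.922300
step 4 [4y] zero: DF = P = 4499/5000 ≈ 0.899800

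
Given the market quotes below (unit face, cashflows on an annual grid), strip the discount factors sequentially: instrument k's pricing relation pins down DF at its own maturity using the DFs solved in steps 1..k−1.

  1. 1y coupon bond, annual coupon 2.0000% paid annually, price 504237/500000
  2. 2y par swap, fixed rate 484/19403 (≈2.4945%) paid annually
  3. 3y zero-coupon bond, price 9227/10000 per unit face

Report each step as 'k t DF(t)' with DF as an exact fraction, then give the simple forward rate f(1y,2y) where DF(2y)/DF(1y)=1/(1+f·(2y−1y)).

1 1 9887/10000
2 2 2379/2500
3 3 9227/10000
f(1y,2y) = ((9887/10000)/(2379/2500) − 1)/(1) = 371/9516 ≈ 3.8987%

step 1 [1y] bond c/1=1/50: DF=(504237/500000 − 1/50·(0))/(1+1/50) = 9887/10000 ≈ 0.988700
step 2 [2y] swap r/1=484/19403: DF=(1 − 484/19403·(0.988700))/(1+484/19403) = 2379/2500 ≈ 0.951600
step 3 [3y] zero: DF = P = 9227/10000 ≈ 0.922700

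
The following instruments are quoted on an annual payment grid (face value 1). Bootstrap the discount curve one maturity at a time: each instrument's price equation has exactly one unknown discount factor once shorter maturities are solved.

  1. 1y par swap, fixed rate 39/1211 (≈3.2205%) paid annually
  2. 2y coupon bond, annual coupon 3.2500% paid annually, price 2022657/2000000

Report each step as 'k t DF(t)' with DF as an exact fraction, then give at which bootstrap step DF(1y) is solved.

step 1 [1y] swap r/1=39/1211: DF=(1 − 39/1211·(0))/(1+39/1211) = 1211/1250 ≈ 0.968800
step 2 [2y] bond c/1=13/400: DF=(2022657/2000000 − 13/400·(0.968800))/(1+13/400) = 949/1000 ≈ 0.949000

1 1 1211/1250
2 2 949/1000
DF(1y) is solved at step 1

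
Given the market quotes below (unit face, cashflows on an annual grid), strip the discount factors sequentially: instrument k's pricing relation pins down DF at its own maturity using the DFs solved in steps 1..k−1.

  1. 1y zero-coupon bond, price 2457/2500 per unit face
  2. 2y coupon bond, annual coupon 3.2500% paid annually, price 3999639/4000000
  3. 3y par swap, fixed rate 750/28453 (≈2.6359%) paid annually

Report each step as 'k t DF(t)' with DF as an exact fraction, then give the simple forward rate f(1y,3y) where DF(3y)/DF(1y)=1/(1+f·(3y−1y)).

step 1 [1y] zero: DF = P = 2457/2500 ≈ 0.982800
step 2 [2y] bond c/1=13/400: DF=(3999639/4000000 − 13/400·(0.982800))/(1+13/400) = 15/16 ≈ 0.937500
step 3 [3y] swap r/1=750/28453: DF=(1 − 750/28453·(0.982800+0.937500))/(1+750/28453) = 37/40 ≈ 0.925000

1 1 2457/2500
2 2 15/16
3 3 37/40
f(1y,3y) = ((2457/2500)/(37/40) − 1)/(2) = 289/9250 ≈ 3.1243%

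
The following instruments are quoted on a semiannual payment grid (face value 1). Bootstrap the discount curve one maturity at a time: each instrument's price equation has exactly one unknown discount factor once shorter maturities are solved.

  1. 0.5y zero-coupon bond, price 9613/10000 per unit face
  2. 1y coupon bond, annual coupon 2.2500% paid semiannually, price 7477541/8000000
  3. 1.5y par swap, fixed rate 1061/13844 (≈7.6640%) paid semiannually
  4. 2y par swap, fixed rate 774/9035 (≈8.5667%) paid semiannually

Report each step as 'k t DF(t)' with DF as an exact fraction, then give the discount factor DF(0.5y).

step 1 [0.5y] zero: DF = P = 9613/10000 ≈ 0.961300
step 2 [1y] bond c/2=9/800: DF=(7477541/8000000 − 9/800·(0.961300))/(1+9/800) = 571/625 ≈ 0.913600
step 3 [1.5y] swap r/2=1061/27688: DF=(1 − 1061/27688·(0.961300+0.913600))/(1+1061/27688) = 8939/10000 ≈ 0.893900
step 4 [2y] swap r/2=387/9035: DF=(1 − 387/9035·(0.961300+0.913600+0.893900))/(1+387/9035) = 2113/2500 ≈ 0.845200

1 1/2 9613/10000
2 1 571/625
3 3/2 8939/10000
4 2 2113/2500
DF(0.5y) = 9613/10000 ≈ 0.961300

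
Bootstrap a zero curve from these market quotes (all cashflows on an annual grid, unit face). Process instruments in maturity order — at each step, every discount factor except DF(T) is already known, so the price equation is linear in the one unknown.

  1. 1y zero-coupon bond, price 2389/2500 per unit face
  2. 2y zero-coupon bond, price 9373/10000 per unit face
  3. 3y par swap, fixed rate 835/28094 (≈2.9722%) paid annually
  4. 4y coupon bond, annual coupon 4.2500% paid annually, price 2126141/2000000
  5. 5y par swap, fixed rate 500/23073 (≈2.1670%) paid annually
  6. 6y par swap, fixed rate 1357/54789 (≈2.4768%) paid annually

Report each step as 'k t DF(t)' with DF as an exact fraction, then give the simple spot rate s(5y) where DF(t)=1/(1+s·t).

step 1 [1y] zero: DF = P = 2389/2500 ≈ 0.955600
step 2 [2y] zero: DF = P = 9373/10000 ≈ 0.937300
step 3 [3y] swap r/1=835/28094: DF=(1 − 835/28094·(0.955600+0.937300))/(1+835/28094) = 1833/2000 ≈ 0.916500
step 4 [4y] bond c/1=17/400: DF=(2126141/2000000 − 17/400·(0.955600+0.937300+0.916500))/(1+17/400) = 2263/2500 ≈ 0.905200
step 5 [5y] swap r/1=500/23073: DF=(1 − 500/23073·(0.955600+0.937300+0.916500+0.905200))/(1+500/23073) = 9/10 ≈ 0.900000
step 6 [6y] swap r/1=1357/54789: DF=(1 − 1357/54789·(0.955600+0.937300+0.916500+0.905200+0.900000))/(1+1357/54789) = 8643/10000 ≈ 0.864300

1 1 2389/2500
2 2 9373/10000
3 3 1833/2000
4 4 2263/2500
5 5 9/10
6 6 8643/10000
s(5y) = (1/(9/10) − 1)/(5) = 1/45 ≈ 2.2222%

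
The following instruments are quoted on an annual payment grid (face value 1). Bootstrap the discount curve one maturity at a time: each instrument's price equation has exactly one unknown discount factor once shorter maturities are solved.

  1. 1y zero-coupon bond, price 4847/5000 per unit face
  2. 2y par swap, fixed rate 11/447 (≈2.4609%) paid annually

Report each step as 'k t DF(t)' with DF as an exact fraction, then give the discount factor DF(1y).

1 1 4847/5000
2 2 9527/10000
DF(1y) = 4847/5000 ≈ 0.969400

step 1 [1y] zero: DF = P = 4847/5000 ≈ 0.969400
step 2 [2y] swap r/1=11/447: DF=(1 − 11/447·(0.969400))/(1+11/447) = 9527/10000 ≈ 0.952700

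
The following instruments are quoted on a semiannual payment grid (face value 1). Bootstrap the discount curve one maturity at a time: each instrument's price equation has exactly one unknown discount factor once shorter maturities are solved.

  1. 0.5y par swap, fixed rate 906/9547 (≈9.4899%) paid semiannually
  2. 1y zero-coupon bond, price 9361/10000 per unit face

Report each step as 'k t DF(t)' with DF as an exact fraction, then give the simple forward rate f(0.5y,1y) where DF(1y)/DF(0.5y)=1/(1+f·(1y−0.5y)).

1 1/2 9547/10000
2 1 9361/10000
f(0.5y,1y) = ((9547/10000)/(9361/10000) − 1)/(1/2) = 372/9361 ≈ 3.9739%

step 1 [0.5y] swap r/2=453/9547: DF=(1 − 453/9547·(0))/(1+453/9547) = 9547/10000 ≈ 0.954700
step 2 [1y] zero: DF = P = 9361/10000 ≈ 0.936100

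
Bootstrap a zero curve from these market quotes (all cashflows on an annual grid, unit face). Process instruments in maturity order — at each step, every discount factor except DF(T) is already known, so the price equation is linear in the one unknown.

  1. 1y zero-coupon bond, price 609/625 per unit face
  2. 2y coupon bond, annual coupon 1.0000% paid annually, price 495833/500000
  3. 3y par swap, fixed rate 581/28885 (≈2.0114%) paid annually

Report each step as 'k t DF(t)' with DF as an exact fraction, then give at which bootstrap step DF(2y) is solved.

1 1 609/625
2 2 4861/5000
3 3 9419/10000
DF(2y) is solved at step 2

step 1 [1y] zero: DF = P = 609/625 ≈ 0.974400
step 2 [2y] bond c/1=1/100: DF=(495833/500000 − 1/100·(0.974400))/(1+1/100) = 4861/5000 ≈ 0.972200
step 3 [3y] swap r/1=581/28885: DF=(1 − 581/28885·(0.974400+0.972200))/(1+581/28885) = 9419/10000 ≈ 0.941900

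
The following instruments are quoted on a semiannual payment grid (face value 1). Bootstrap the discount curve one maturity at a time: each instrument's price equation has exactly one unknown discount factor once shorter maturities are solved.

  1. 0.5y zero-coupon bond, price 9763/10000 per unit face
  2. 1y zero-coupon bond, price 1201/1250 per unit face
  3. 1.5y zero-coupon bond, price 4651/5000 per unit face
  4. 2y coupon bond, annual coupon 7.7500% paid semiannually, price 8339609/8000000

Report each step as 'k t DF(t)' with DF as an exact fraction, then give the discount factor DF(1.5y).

1 1/2 9763/10000
2 1 1201/1250
3 3/2 4651/5000
4 2 4483/5000
DF(1.5y) = 4651/5000 ≈ 0.930200

step 1 [0.5y] zero: DF = P = 9763/10000 ≈ 0.976300
step 2 [1y] zero: DF = P = 1201/1250 ≈ 0.960800
step 3 [1.5y] zero: DF = P = 4651/5000 ≈ 0.930200
step 4 [2y] bond c/2=31/800: DF=(8339609/8000000 − 31/800·(0.976300+0.960800+0.930200))/(1+31/800) = 4483/5000 ≈ 0.896600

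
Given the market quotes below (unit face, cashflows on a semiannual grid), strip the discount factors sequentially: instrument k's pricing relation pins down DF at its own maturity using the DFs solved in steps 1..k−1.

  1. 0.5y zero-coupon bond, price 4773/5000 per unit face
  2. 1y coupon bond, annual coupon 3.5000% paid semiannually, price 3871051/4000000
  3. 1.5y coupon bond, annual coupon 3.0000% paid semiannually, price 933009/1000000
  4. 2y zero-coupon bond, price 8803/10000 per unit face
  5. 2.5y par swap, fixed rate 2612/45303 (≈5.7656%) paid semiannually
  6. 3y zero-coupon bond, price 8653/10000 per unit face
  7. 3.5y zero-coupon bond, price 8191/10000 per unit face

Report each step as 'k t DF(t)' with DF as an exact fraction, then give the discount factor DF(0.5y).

step 1 [0.5y] zero: DF = P = 4773/5000 ≈ 0.954600
step 2 [1y] bond c/2=7/400: DF=(3871051/4000000 − 7/400·(0.954600))/(1+7/400) = 9347/10000 ≈ 0.934700
step 3 [1.5y] bond c/2=3/200: DF=(933009/1000000 − 3/200·(0.954600+0.934700))/(1+3/200) = 8913/10000 ≈ 0.891300
step 4 [2y] zero: DF = P = 8803/10000 ≈ 0.880300
step 5 [2.5y] swap r/2=1306/45303: DF=(1 − 1306/45303·(0.954600+0.934700+0.891300+0.880300))/(1+1306/45303) = 4347/5000 ≈ 0.869400
step 6 [3y] zero: DF = P = 8653/10000 ≈ 0.865300
step 7 [3.5y] zero: DF = P = 8191/10000 ≈ 0.819100

1 1/2 4773/5000
2 1 9347/10000
3 3/2 8913/10000
4 2 8803/10000
5 5/2 4347/5000
6 3 8653/10000
7 7/2 8191/10000
DF(0.5y) = 4773/5000 ≈ 0.954600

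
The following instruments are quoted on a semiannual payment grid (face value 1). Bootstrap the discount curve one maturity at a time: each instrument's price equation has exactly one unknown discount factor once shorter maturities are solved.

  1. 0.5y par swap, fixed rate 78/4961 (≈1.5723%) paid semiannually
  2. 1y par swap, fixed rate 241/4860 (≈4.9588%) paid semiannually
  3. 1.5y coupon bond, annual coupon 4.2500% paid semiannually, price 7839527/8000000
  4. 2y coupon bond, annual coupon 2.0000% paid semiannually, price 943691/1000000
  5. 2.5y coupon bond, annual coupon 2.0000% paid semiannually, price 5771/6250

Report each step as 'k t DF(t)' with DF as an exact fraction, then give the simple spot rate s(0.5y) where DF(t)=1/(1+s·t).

1 1/2 4961/5000
2 1 4759/5000
3 3/2 9191/10000
4 2 453/500
5 5/2 8769/10000
s(0.5y) = (1/(4961/5000) − 1)/(1/2) = 78/4961 ≈ 1.5723%

step 1 [0.5y] swap r/2=39/4961: DF=(1 − 39/4961·(0))/(1+39/4961) = 4961/5000 ≈ 0.992200
step 2 [1y] swap r/2=241/9720: DF=(1 − 241/9720·(0.992200))/(1+241/9720) = 4759/5000 ≈ 0.951800
step 3 [1.5y] bond c/2=17/800: DF=(7839527/8000000 − 17/800·(0.992200+0.951800))/(1+17/800) = 9191/10000 ≈ 0.919100
step 4 [2y] bond c/2=1/100: DF=(943691/1000000 − 1/100·(0.992200+0.951800+0.919100))/(1+1/100) = 453/500 ≈ 0.906000
step 5 [2.5y] bond c/2=1/100: DF=(5771/6250 − 1/100·(0.992200+0.951800+0.919100+0.906000))/(1+1/100) = 8769/10000 ≈ 0.876900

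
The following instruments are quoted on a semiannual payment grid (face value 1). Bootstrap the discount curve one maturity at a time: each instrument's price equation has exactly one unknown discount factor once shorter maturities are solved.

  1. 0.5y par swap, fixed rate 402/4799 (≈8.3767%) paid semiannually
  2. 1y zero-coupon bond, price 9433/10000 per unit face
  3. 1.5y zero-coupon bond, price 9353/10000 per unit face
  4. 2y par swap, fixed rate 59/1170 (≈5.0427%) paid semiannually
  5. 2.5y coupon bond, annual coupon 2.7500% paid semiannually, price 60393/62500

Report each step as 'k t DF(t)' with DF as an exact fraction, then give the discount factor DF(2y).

step 1 [0.5y] swap r/2=201/4799: DF=(1 − 201/4799·(0))/(1+201/4799) = 4799/5000 ≈ 0.959800
step 2 [1y] zero: DF = P = 9433/10000 ≈ 0.943300
step 3 [1.5y] zero: DF = P = 9353/10000 ≈ 0.935300
step 4 [2y] swap r/2=59/2340: DF=(1 − 59/2340·(0.959800+0.943300+0.935300))/(1+59/2340) = 566/625 ≈ 0.905600
step 5 [2.5y] bond c/2=11/800: DF=(60393/62500 − 11/800·(0.959800+0.943300+0.935300+0.905600))/(1+11/800) = 564/625 ≈ 0.902400

1 1/2 4799/5000
2 1 9433/10000
3 3/2 9353/10000
4 2 566/625
5 5/2 564/625
DF(2y) = 566/625 ≈ 0.905600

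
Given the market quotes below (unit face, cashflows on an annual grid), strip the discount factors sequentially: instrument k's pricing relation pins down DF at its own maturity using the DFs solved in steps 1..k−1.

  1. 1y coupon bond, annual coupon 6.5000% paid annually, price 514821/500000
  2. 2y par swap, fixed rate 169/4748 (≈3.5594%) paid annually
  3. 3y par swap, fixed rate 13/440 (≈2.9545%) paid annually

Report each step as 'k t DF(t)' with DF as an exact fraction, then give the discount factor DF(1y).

1 1 2417/2500
2 2 2331/2500
3 3 573/625
DF(1y) = 2417/2500 ≈ 0.966800

step 1 [1y] bond c/1=13/200: DF=(514821/500000 − 13/200·(0))/(1+13/200) = 2417/2500 ≈ 0.966800
step 2 [2y] swap r/1=169/4748: DF=(1 − 169/4748·(0.966800))/(1+169/4748) = 2331/2500 ≈ 0.932400
step 3 [3y] swap r/1=13/440: DF=(1 − 13/440·(0.966800+0.932400))/(1+13/440) = 573/625 ≈ 0.916800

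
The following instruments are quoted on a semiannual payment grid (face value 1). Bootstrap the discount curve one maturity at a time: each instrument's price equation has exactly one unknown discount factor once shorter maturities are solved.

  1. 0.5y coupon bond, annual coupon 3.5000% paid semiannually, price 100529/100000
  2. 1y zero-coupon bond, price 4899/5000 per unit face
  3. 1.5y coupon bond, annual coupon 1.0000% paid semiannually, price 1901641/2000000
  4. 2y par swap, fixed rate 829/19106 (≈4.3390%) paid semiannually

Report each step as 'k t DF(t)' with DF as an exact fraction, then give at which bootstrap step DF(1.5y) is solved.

step 1 [0.5y] bond c/2=7/400: DF=(100529/100000 − 7/400·(0))/(1+7/400) = 247/250 ≈ 0.988000
step 2 [1y] zero: DF = P = 4899/5000 ≈ 0.979800
step 3 [1.5y] bond c/2=1/200: DF=(1901641/2000000 − 1/200·(0.988000+0.979800))/(1+1/200) = 9363/10000 ≈ 0.936300
step 4 [2y] swap r/2=829/38212: DF=(1 − 829/38212·(0.988000+0.979800+0.936300))/(1+829/38212) = 9171/10000 ≈ 0.917100

1 1/2 247/250
2 1 4899/5000
3 3/2 9363/10000
4 2 9171/10000
DF(1.5y) is solved at step 3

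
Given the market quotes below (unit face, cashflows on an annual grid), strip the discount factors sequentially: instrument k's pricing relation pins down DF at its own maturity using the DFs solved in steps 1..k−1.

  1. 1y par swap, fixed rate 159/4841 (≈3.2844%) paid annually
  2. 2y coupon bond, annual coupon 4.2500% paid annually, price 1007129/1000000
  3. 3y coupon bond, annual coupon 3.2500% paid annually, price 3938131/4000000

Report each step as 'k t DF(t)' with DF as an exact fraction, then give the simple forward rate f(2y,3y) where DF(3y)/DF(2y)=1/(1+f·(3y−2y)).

step 1 [1y] swap r/1=159/4841: DF=(1 − 159/4841·(0))/(1+159/4841) = 4841/5000 ≈ 0.968200
step 2 [2y] bond c/1=17/400: DF=(1007129/1000000 − 17/400·(0.968200))/(1+17/400) = 4633/5000 ≈ 0.926600
step 3 [3y] bond c/1=13/400: DF=(3938131/4000000 − 13/400·(0.968200+0.926600))/(1+13/400) = 8939/10000 ≈ 0.893900

1 1 4841/5000
2 2 4633/5000
3 3 8939/10000
f(2y,3y) = ((4633/5000)/(8939/10000) − 1)/(1) = 327/8939 ≈ 3.6581%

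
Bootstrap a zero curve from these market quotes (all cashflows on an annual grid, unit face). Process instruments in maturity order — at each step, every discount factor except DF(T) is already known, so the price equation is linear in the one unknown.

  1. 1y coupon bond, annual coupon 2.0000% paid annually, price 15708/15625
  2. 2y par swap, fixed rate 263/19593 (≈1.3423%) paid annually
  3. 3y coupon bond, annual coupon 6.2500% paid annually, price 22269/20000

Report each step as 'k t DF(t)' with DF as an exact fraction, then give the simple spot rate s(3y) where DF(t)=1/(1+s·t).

step 1 [1y] bond c/1=1/50: DF=(15708/15625 − 1/50·(0))/(1+1/50) = 616/625 ≈ 0.985600
step 2 [2y] swap r/1=263/19593: DF=(1 − 263/19593·(0.985600))/(1+263/19593) = 9737/10000 ≈ 0.973700
step 3 [3y] bond c/1=1/16: DF=(22269/20000 − 1/16·(0.985600+0.973700))/(1+1/16) = 9327/10000 ≈ 0.932700

1 1 616/625
2 2 9737/10000
3 3 9327/10000
s(3y) = (1/(9327/10000) − 1)/(3) = 673/27981 ≈ 2.4052%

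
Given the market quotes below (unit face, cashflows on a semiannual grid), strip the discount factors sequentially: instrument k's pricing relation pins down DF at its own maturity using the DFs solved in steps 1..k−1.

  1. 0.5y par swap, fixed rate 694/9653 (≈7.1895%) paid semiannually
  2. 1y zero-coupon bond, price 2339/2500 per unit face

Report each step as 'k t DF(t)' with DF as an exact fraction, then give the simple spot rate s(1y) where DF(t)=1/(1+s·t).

1 1/2 9653/10000
2 1 2339/2500
s(1y) = (1/(2339/2500) − 1)/(1) = 161/2339 ≈ 6.8833%

step 1 [0.5y] swap r/2=347/9653: DF=(1 − 347/9653·(0))/(1+347/9653) = 9653/10000 ≈ 0.965300
step 2 [1y] zero: DF = P = 2339/2500 ≈ 0.935600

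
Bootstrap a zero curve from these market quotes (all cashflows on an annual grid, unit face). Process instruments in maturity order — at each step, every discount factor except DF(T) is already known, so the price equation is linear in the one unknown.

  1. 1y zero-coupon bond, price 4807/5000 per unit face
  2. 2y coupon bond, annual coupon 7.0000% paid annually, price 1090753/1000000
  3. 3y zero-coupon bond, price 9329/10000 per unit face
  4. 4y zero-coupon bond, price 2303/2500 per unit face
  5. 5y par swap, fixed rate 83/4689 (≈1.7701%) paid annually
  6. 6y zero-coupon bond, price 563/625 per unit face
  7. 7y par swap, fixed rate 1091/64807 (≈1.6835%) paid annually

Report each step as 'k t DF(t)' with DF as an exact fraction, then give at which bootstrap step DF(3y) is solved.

1 1 4807/5000
2 2 1913/2000
3 3 9329/10000
4 4 2303/2500
5 5 917/1000
6 6 563/625
7 7 8909/10000
DF(3y) is solved at step 3

step 1 [1y] zero: DF = P = 4807/5000 ≈ 0.961400
step 2 [2y] bond c/1=7/100: DF=(1090753/1000000 − 7/100·(0.961400))/(1+7/100) = 1913/2000 ≈ 0.956500
step 3 [3y] zero: DF = P = 9329/10000 ≈ 0.932900
step 4 [4y] zero: DF = P = 2303/2500 ≈ 0.921200
step 5 [5y] swap r/1=83/4689: DF=(1 − 83/4689·(0.961400+0.956500+0.932900+0.921200))/(1+83/4689) = 917/1000 ≈ 0.917000
step 6 [6y] zero: DF = P = 563/625 ≈ 0.900800
step 7 [7y] swap r/1=1091/64807: DF=(1 − 1091/64807·(0.961400+0.956500+0.932900+0.921200+0.917000+0.900800))/(1+1091/64807) = 8909/10000 ≈ 0.890900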